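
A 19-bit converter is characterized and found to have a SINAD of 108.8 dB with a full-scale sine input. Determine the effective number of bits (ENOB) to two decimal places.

17.78 bits

ENOB = (SINAD − 1.76) / 6.02 = (108.8 − 1.76)/6.02 = 17.781.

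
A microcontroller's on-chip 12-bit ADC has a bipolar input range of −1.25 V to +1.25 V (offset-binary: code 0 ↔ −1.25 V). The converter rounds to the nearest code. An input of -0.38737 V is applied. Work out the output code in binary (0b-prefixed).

code 0b10110000101 (decimal 1413)

With 4096 levels over 2.5 V, one step is 0.610 mV.
Input sits at 1413.333 steps above V_low.
round(1413.333) = 1413.
In binary (0b-prefixed): 0b10110000101.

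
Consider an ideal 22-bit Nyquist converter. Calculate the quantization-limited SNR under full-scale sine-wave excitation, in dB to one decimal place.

134.2 dB

SNR ≈ 6.02·N + 1.76 dB = 6.02·22 + 1.76 = 134.20 dB.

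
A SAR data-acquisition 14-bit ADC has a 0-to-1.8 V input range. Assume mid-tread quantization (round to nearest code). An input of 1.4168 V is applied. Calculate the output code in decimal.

code 12896

Full-scale span = 1.8 V; LSB = 1.8/2^14 = 109.86 µV.
Input sits at 12896.028 steps above V_low.
Round → code 12896.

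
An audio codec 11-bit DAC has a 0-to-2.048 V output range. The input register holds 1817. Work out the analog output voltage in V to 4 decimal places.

LSB = 2.048 V / 2^11 = 1.000 mV.
V_out = 0 + 1817 × 0.001 V = 1.817 V.

1.8170 V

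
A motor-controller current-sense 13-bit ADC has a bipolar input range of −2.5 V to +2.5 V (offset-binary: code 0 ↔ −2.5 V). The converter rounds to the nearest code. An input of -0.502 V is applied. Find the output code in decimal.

Full-scale span = 5 V; LSB = 5/2^13 = 0.610 mV.
(-0.502 − (−2.5)) / 0.000610352 = 3273.523 LSBs.
So the output code is 3274.

code 3274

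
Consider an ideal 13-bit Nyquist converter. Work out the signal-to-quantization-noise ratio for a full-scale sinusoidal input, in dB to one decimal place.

SNR ≈ 6.02·N + 1.76 dB = 6.02·13 + 1.76 = 80.02 dB.

80.0 dB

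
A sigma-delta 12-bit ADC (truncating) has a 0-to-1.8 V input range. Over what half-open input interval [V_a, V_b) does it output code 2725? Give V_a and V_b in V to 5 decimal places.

LSB = 1.8/2^12 = 439.45 µV.
V_a = V_low + 2725·LSB = 1.19751 V; V_b = V_low + 2726·LSB = 1.19795 V.

[1.19751 V, 1.19795 V)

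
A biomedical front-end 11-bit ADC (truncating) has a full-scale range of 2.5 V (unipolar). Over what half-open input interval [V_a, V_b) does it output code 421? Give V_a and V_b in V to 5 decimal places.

LSB = 2.5/2^11 = 1.221 mV.
V_a = V_low + 421·LSB = 0.513916 V; V_b = V_low + 422·LSB = 0.515137 V.

[0.51392 V, 0.51514 V)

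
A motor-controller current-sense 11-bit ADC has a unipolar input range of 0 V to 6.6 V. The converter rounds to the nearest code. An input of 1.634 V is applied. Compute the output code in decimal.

code 507

LSB = 6.6 V / 2048 = 3.223 mV.
(V_in − V_low)/LSB = (1.634 − 0) / 0.00322266 = 507.035.
Round → code 507.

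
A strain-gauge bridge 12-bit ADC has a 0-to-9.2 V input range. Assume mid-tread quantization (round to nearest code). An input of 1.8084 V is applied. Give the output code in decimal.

code 805

LSB = 9.2 V / 4096 = 2.246 mV.
(1.8084 − 0) / 0.00224609 = 805.131 LSBs.
So the output code is 805.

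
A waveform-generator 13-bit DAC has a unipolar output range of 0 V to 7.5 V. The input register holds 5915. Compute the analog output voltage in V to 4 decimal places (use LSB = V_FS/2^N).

LSB = 7.5 V / 2^13 = 0.916 mV.
V_out = 0 + 5915 × 0.000915527 V = 5.41534 V.

5.4153 V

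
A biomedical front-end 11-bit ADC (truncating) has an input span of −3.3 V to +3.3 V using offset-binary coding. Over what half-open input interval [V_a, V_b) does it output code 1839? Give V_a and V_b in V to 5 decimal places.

[2.62646 V, 2.62969 V)

LSB = 6.6/2^11 = 3.223 mV.
V_a = V_low + 1839·LSB = 2.62646 V; V_b = V_low + 1840·LSB = 2.62969 V.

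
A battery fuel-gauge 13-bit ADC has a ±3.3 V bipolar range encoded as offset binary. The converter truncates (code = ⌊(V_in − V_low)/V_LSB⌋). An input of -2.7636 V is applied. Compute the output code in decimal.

code 665

LSB = 6.6 V / 8192 = 0.806 mV.
Input sits at 665.786 steps above V_low.
So the output code is 665.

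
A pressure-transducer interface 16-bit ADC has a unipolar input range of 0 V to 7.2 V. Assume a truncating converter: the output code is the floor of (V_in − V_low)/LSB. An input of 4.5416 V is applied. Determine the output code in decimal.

code 41338

LSB = 7.2 V / 65536 = 109.86 µV.
(V_in − V_low)/LSB = (4.5416 − 0) / 0.000109863 = 41338.652.
Floor → code 41338.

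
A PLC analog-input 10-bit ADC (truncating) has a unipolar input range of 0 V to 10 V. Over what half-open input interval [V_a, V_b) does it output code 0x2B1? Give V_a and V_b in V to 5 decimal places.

LSB = 10/2^10 = 9.766 mV.
Code 0x2B1 = 689 decimal.
V_a = V_low + 689·LSB = 6.72852 V; V_b = V_low + 690·LSB = 6.73828 V.

[6.72852 V, 6.73828 V)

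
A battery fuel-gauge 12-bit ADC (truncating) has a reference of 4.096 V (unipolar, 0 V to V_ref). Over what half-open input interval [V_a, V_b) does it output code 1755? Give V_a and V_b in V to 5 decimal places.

LSB = 4.096/2^12 = 1.000 mV.
V_a = V_low + 1755·LSB = 1.755 V; V_b = V_low + 1756·LSB = 1.756 V.

[1.75500 V, 1.75600 V)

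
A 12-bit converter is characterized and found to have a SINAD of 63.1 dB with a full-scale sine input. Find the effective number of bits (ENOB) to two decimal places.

ENOB = (SINAD − 1.76) / 6.02 = (63.1 − 1.76)/6.02 = 10.189.

10.19 bits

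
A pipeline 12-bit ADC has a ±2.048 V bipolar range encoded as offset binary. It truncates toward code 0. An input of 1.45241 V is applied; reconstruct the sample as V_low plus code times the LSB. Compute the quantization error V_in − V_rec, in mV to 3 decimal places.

0.410 mV

One LSB is 4.096 V / 4096 = 1.000 mV.
(1.45241 − (−2.048))/0.001 = 3500.4100; ⌊·⌋ gives code 3500.
Reconstructed: 1.452 V.
Difference: 0.00041 V → 0.410 mV.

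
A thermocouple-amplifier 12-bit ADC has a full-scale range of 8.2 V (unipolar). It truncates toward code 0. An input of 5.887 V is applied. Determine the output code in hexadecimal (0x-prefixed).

code 0xB7C (decimal 2940)

With 4096 levels over 8.2 V, one step is 2.002 mV.
Input sits at 2940.628 steps above V_low.
So the output code is 2940.
In hexadecimal (0x-prefixed): 0xB7C.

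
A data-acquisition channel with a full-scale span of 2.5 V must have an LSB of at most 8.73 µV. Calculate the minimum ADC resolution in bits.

Number of steps required ≥ 2.5 V / 8.73 µV = 286368.84.
Need 2^N ≥ 286368.84; 2^18 = 262144, 2^19 = 524288.
Minimum N = 19.

19 bits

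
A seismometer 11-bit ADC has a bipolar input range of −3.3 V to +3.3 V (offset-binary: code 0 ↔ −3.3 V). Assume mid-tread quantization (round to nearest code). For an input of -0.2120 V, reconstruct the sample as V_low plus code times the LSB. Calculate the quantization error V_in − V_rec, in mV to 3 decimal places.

One LSB is 6.6 V / 2048 = 3.223 mV.
(-0.2120 − (−3.3))/0.00322266 = 958.2158; round gives code 958.
V_rec = (−3.3) + 958·0.00322266 = -0.21269531 V.
Error = -0.2120 − (−0.21269531) = 0.000695312 V = 0.695 mV.

0.695 mV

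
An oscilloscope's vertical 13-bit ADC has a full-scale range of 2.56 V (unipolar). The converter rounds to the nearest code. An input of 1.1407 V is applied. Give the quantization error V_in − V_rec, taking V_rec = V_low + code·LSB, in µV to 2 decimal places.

Step size: 2.56 V ÷ 2^13 = 312.50 µV.
Scaled input = 3650.2400 LSBs, so code = 3650.
V_rec = 0 + 3650·0.0003125 = 1.140625 V.
Error = 1.1407 − 1.140625 = 7.5e-05 V = 75.00 µV.

75.00 µV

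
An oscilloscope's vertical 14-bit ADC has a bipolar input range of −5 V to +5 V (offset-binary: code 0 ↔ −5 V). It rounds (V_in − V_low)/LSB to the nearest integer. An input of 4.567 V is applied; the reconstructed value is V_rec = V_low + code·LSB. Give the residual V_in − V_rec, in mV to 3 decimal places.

LSB = 10/2^14 = 0.610 mV.
Scaled input = 15674.5728 LSBs, so code = 15675.
Code 15675 maps back to (−5) + 15675×0.000610352 V = 4.5672607 V.
V_in − V_rec = -0.000260742 V = -0.261 mV.

-0.261 mV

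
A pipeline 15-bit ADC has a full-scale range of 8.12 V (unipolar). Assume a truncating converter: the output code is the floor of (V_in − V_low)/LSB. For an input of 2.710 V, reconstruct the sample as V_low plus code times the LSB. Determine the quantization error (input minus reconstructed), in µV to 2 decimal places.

29.30 µV

Step size: 8.12 V ÷ 2^15 = 247.80 µV.
(2.710 − 0)/0.000247803 = 10936.1182; ⌊·⌋ gives code 10936.
Reconstructed: 2.7099707 V.
Error = 2.710 − 2.7099707 = 2.92969e-05 V = 29.30 µV.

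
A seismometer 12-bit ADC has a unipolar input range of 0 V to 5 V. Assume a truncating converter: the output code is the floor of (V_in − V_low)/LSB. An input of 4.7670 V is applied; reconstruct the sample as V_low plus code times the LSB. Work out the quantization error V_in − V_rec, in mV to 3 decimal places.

Step size: 5 V ÷ 2^12 = 1.221 mV.
(4.7670 − 0)/0.0012207 = 3905.1264; ⌊·⌋ gives code 3905.
Reconstructed: 4.7668457 V.
Error = 4.7670 − 4.7668457 = 0.000154297 V = 0.154 mV.

0.154 mV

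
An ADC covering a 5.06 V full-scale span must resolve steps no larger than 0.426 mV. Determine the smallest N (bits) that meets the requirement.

14 bits

Number of steps required ≥ 5.06 V / 0.426 mV = 11877.93.
Need 2^N ≥ 11877.93; 2^13 = 8192, 2^14 = 16384.
Minimum N = 14.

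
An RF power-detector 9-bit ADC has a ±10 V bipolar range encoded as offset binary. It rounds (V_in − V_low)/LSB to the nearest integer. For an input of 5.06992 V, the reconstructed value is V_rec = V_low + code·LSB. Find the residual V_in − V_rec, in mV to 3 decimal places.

Step size: 20 V ÷ 2^9 = 39.062 mV.
(5.06992 − (−10))/0.0390625 = 385.7900; round gives code 386.
V_rec = (−10) + 386·0.0390625 = 5.078125 V.
V_in − V_rec = -0.008205 V = -8.205 mV.

-8.205 mV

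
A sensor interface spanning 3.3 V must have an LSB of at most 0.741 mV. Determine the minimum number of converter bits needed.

13 bits

Number of steps required ≥ 3.3 V / 0.741 mV = 4453.44.
Need 2^N ≥ 4453.44; 2^12 = 4096, 2^13 = 8192.
Minimum N = 13.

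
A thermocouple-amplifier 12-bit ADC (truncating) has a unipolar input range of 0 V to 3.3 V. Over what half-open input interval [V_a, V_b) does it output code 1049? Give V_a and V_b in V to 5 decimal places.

LSB = 3.3/2^12 = 0.806 mV.
V_a = V_low + 1049·LSB = 0.845142 V; V_b = V_low + 1050·LSB = 0.845947 V.

[0.84514 V, 0.84595 V)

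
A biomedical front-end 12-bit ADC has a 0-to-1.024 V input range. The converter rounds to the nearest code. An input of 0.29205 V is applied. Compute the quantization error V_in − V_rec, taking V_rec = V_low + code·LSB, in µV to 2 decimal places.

LSB = 1.024/2^12 = 250.00 µV.
Scaled input = 1168.2000 LSBs, so code = 1168.
V_rec = 0 + 1168·0.00025 = 0.292 V.
V_in − V_rec = 5e-05 V = 50.00 µV.

50.00 µV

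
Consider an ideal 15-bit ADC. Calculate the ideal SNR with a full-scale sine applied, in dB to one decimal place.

SNR ≈ 6.02·N + 1.76 dB = 6.02·15 + 1.76 = 92.06 dB.

92.1 dB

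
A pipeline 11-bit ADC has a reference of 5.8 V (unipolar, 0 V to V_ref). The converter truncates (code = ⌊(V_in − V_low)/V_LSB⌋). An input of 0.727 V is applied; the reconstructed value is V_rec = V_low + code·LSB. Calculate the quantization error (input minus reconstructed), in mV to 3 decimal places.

2.000 mV

LSB = 5.8/2^11 = 2.832 mV.
(V_in − V_low)/LSB = (0.727 − 0)/0.00283203 = 256.7062 → code 256 (floor).
Reconstructed: 0.725 V.
Error = 0.727 − 0.725 = 0.002 V = 2.000 mV.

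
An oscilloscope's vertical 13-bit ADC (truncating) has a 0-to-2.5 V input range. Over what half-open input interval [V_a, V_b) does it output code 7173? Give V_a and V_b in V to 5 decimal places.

LSB = 2.5/2^13 = 305.18 µV.
V_a = V_low + 7173·LSB = 2.18903 V; V_b = V_low + 7174·LSB = 2.18933 V.

[2.18903 V, 2.18933 V)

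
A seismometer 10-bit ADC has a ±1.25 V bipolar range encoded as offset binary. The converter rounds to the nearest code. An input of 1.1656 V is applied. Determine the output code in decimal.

code 989

With 1024 levels over 2.5 V, one step is 2.441 mV.
Input sits at 989.430 steps above V_low.
round(989.430) = 989.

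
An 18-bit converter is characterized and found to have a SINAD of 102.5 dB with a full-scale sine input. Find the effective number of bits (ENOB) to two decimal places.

16.73 bits

ENOB = (SINAD − 1.76) / 6.02 = (102.5 − 1.76)/6.02 = 16.734.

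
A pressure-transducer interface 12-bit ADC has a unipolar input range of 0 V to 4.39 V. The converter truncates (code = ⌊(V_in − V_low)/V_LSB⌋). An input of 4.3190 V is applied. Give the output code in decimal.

Full-scale span = 4.39 V; LSB = 4.39/2^12 = 1.072 mV.
(4.3190 − 0) / 0.00107178 = 4029.755 LSBs.
Floor → code 4029.

code 4029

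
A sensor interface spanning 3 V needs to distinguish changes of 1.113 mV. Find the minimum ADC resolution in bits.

12 bits

Number of steps required ≥ 3 V / 1.113 mV = 2695.42.
Need 2^N ≥ 2695.42; 2^11 = 2048, 2^12 = 4096.
Minimum N = 12.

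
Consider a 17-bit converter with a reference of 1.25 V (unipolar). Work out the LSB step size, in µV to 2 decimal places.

9.54 µV

Full-scale span = 1.25 V.
LSB = 1.25 / 2^17 = 1.25 / 131072 = 9.53674e-06 V = 9.54 µV.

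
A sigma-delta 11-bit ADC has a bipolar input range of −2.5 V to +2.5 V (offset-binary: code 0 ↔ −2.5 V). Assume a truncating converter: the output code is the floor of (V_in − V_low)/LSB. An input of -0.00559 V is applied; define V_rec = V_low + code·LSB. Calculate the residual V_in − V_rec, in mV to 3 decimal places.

1.734 mV

Step size: 5 V ÷ 2^11 = 2.441 mV.
(-0.00559 − (−2.5))/0.00244141 = 1021.7103; ⌊·⌋ gives code 1021.
Reconstructed: -0.0073242188 V.
V_in − V_rec = 0.00173422 V = 1.734 mV.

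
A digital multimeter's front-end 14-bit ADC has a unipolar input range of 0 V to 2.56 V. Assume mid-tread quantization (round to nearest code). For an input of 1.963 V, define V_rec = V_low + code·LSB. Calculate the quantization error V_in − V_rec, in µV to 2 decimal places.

31.25 µV

Step size: 2.56 V ÷ 2^14 = 156.25 µV.
(V_in − V_low)/LSB = (1.963 − 0)/0.00015625 = 12563.2000 → code 12563 (round).
Code 12563 maps back to 0 + 12563×0.00015625 V = 1.9629687 V.
Error = 1.963 − 1.9629687 = 3.125e-05 V = 31.25 µV.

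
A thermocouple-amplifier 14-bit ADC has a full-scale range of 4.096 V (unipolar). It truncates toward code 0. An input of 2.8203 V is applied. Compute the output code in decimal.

LSB = 4.096 V / 16384 = 250.00 µV.
(V_in − V_low)/LSB = (2.8203 − 0) / 0.00025 = 11281.200.
Floor → code 11281.

code 11281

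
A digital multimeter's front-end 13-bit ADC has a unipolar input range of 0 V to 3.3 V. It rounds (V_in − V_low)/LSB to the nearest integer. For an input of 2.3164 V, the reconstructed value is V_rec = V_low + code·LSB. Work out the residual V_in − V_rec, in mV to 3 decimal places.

0.116 mV

LSB = 3.3/2^13 = 402.83 µV.
(V_in − V_low)/LSB = (2.3164 − 0)/0.000402832 = 5750.2875 → code 5750 (round).
Code 5750 maps back to 0 + 5750×0.000402832 V = 2.3162842 V.
V_in − V_rec = 0.00011582 V = 0.116 mV.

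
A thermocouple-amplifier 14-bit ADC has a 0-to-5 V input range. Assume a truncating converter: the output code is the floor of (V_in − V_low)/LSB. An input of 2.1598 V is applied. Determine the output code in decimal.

code 7077

Full-scale span = 5 V; LSB = 5/2^14 = 305.18 µV.
(2.1598 − 0) / 0.000305176 = 7077.233 LSBs.
Floor → code 7077.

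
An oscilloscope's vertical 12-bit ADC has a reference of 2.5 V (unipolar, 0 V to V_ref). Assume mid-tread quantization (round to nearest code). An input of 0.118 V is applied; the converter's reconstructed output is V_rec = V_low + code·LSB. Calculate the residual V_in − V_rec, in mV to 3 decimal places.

One LSB is 2.5 V / 4096 = 0.610 mV.
(V_in − V_low)/LSB = (0.118 − 0)/0.000610352 = 193.3312 → code 193 (round).
Code 193 maps back to 0 + 193×0.000610352 V = 0.11779785 V.
V_in − V_rec = 0.000202148 V = 0.202 mV.

0.202 mV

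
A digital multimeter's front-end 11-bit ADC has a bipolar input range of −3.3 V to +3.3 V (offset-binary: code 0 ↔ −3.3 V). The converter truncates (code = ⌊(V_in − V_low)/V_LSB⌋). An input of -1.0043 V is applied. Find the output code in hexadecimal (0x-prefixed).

code 0x2C8 (decimal 712)

LSB = 6.6 V / 2048 = 3.223 mV.
(-1.0043 − (−3.3)) / 0.00322266 = 712.363 LSBs.
So the output code is 712.
In hexadecimal (0x-prefixed): 0x2C8.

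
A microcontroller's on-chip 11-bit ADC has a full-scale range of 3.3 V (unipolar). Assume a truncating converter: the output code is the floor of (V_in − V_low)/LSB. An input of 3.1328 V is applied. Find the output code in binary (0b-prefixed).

LSB = 3.3 V / 2048 = 1.611 mV.
(3.1328 − 0) / 0.00161133 = 1944.235 LSBs.
⌊·⌋(1944.235) = 1944.
In binary (0b-prefixed): 0b11110011000.

code 0b11110011000 (decimal 1944)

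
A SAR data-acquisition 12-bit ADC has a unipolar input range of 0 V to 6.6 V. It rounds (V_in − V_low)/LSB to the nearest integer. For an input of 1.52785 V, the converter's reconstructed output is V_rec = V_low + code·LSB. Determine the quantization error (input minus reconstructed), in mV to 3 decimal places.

0.311 mV

LSB = 6.6/2^12 = 1.611 mV.
(V_in − V_low)/LSB = (1.52785 − 0)/0.00161133 = 948.1930 → code 948 (round).
Reconstructed: 1.5275391 V.
Difference: 0.000310938 V → 0.311 mV.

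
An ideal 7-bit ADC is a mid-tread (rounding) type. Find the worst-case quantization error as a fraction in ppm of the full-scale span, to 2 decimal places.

Rounding → worst-case error = ½ LSB = V_FS/2^8, so 1e+06/256 = 3906.25 ppm of full scale.

3906.25 ppm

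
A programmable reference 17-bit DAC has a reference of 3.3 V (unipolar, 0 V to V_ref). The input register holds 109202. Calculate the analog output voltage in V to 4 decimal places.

2.7494 V

LSB = 3.3 V / 2^17 = 25.18 µV.
V_out = 0 + 109202 × 2.5177e-05 V = 2.74938 V.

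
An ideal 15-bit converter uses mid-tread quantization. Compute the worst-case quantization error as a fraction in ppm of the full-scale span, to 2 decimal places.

15.26 ppm

Rounding → worst-case error = ½ LSB = V_FS/2^16, so 1e+06/65536 = 15.2588 ppm of full scale.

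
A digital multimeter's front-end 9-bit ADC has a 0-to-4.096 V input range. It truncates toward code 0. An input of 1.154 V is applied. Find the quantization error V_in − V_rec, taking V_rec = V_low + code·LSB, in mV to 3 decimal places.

2.000 mV

One LSB is 4.096 V / 512 = 8.000 mV.
(1.154 − 0)/0.008 = 144.2500; ⌊·⌋ gives code 144.
V_rec = 0 + 144·0.008 = 1.152 V.
Error = 1.154 − 1.152 = 0.002 V = 2.000 mV.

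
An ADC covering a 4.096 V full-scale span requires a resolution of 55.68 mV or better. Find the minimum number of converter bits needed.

7 bits

Number of steps required ≥ 4.096 V / 55.68 mV = 73.56.
Need 2^N ≥ 73.56; 2^6 = 64, 2^7 = 128.
Minimum N = 7.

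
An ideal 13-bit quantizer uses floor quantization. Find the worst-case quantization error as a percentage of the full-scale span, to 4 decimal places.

Truncating → worst-case error = 1 LSB = V_FS/2^13, so 100/8192 = 0.012207 % of full scale.

0.0122 %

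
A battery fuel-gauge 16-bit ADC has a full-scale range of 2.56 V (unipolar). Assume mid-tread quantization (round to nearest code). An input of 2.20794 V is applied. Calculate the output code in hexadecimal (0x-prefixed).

code 0xDCCB (decimal 56523)

Full-scale span = 2.56 V; LSB = 2.56/2^16 = 39.06 µV.
(V_in − V_low)/LSB = (2.20794 − 0) / 3.90625e-05 = 56523.264.
So the output code is 56523.
In hexadecimal (0x-prefixed): 0xDCCB.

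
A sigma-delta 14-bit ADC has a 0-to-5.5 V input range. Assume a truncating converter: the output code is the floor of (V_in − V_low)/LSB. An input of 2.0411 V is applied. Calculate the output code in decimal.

code 6080

With 16384 levels over 5.5 V, one step is 335.69 µV.
(2.0411 − 0) / 0.000335693 = 6080.251 LSBs.
⌊·⌋(6080.251) = 6080.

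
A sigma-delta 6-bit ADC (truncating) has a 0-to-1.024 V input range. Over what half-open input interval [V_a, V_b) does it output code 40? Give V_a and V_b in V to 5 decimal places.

LSB = 1.024/2^6 = 16.000 mV.
V_a = V_low + 40·LSB = 0.64 V; V_b = V_low + 41·LSB = 0.656 V.

[0.64000 V, 0.65600 V)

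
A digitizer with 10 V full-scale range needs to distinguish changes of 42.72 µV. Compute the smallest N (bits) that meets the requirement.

Number of steps required ≥ 10 V / 42.72 µV = 234082.40.
Need 2^N ≥ 234082.40; 2^17 = 131072, 2^18 = 262144.
Minimum N = 18.

18 bits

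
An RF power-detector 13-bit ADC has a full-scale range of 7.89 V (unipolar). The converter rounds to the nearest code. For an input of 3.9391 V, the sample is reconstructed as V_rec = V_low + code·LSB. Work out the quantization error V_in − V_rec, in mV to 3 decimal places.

LSB = 7.89/2^13 = 0.963 mV.
(V_in − V_low)/LSB = (3.9391 − 0)/0.000963135 = 4089.8742 → code 4090 (round).
V_rec = 0 + 4090·0.000963135 = 3.9392212 V.
Difference: -0.000121191 V → -0.121 mV.

-0.121 mV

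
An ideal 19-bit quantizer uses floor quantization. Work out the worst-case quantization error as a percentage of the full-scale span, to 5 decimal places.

0.00019 %

Truncating → worst-case error = 1 LSB = V_FS/2^19, so 100/524288 = 0.000190735 % of full scale.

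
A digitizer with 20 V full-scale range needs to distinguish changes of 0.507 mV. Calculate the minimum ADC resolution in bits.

16 bits

Number of steps required ≥ 20 V / 0.507 mV = 39447.73.
Need 2^N ≥ 39447.73; 2^15 = 32768, 2^16 = 65536.
Minimum N = 16.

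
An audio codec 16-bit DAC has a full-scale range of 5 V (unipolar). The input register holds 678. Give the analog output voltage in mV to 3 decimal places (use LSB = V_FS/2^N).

LSB = 5 V / 2^16 = 76.29 µV.
V_out = 0 + 678 × 7.62939e-05 V = 0.0517273 V.
= 51.727 mV.

51.727 mV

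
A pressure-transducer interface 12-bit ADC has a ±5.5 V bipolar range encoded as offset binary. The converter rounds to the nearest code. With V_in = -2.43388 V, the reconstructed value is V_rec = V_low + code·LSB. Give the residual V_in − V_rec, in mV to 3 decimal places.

LSB = 11/2^12 = 2.686 mV.
Scaled input = 1141.7116 LSBs, so code = 1142.
Code 1142 maps back to (−5.5) + 1142×0.00268555 V = -2.4331055 V.
V_in − V_rec = -0.000774531 V = -0.775 mV.

-0.775 mV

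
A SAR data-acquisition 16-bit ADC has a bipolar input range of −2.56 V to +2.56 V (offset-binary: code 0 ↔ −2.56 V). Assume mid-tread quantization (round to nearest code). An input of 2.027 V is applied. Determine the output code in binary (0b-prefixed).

LSB = 5.12 V / 65536 = 78.12 µV.
(2.027 − (−2.56)) / 7.8125e-05 = 58713.600 LSBs.
Round → code 58714.
In binary (0b-prefixed): 0b1110010101011010.

code 0b1110010101011010 (decimal 58714)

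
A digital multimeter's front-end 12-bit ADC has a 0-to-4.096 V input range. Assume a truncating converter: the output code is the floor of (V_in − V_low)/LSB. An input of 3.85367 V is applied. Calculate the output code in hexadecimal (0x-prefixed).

code 0xF0D (decimal 3853)

With 4096 levels over 4.096 V, one step is 1.000 mV.
Input sits at 3853.670 steps above V_low.
Floor → code 3853.
In hexadecimal (0x-prefixed): 0xF0D.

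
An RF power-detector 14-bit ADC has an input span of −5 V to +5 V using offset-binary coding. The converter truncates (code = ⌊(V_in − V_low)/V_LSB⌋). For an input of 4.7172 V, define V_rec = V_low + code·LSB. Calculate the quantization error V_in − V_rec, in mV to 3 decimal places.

0.403 mV

Step size: 10 V ÷ 2^14 = 0.610 mV.
(V_in − V_low)/LSB = (4.7172 − (−5))/0.000610352 = 15920.6605 → code 15920 (floor).
Reconstructed: 4.7167969 V.
Error = 4.7172 − 4.7167969 = 0.000403125 V = 0.403 mV.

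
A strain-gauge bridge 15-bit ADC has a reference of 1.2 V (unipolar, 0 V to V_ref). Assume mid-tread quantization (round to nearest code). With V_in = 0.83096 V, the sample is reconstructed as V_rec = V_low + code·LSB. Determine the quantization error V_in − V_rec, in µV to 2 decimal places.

One LSB is 1.2 V / 32768 = 36.62 µV.
(V_in − V_low)/LSB = (0.83096 − 0)/3.66211e-05 = 22690.7477 → code 22691 (round).
Reconstructed: 0.83096924 V.
Error = 0.83096 − 0.83096924 = -9.23828e-06 V = -9.24 µV.

-9.24 µV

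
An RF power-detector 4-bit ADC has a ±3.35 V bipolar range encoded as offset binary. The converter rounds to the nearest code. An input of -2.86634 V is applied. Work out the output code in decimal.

code 1

LSB = 6.7 V / 16 = 418.750 mV.
(-2.86634 − (−3.35)) / 0.41875 = 1.155 LSBs.
So the output code is 1.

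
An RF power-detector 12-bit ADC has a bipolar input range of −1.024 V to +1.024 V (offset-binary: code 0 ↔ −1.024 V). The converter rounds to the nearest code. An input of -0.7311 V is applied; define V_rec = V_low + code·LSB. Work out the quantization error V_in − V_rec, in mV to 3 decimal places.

-0.100 mV

One LSB is 2.048 V / 4096 = 0.500 mV.
(V_in − V_low)/LSB = (-0.7311 − (−1.024))/0.0005 = 585.8000 → code 586 (round).
V_rec = (−1.024) + 586·0.0005 = -0.731 V.
Difference: -0.0001 V → -0.100 mV.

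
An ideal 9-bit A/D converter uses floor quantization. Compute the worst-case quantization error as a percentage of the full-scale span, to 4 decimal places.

Truncating → worst-case error = 1 LSB = V_FS/2^9, so 100/512 = 0.195312 % of full scale.

0.1953 %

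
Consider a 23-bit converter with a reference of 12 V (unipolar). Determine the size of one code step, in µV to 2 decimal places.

1.43 µV

Full-scale span = 12 V.
LSB = 12 / 2^23 = 12 / 8388608 = 1.43051e-06 V = 1.43 µV.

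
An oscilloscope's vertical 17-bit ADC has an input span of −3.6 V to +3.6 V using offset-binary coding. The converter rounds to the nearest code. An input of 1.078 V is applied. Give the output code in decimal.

Full-scale span = 7.2 V; LSB = 7.2/2^17 = 54.93 µV.
(1.078 − (−3.6)) / 5.49316e-05 = 85160.391 LSBs.
So the output code is 85160.

code 85160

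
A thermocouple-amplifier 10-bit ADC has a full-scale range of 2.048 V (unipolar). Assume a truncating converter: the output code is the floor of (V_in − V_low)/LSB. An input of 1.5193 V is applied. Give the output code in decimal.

Full-scale span = 2.048 V; LSB = 2.048/2^10 = 2.000 mV.
(V_in − V_low)/LSB = (1.5193 − 0) / 0.002 = 759.650.
⌊·⌋(759.650) = 759.

code 759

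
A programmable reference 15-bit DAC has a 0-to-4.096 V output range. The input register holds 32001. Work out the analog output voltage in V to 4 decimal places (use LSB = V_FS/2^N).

LSB = 4.096 V / 2^15 = 125.00 µV.
V_out = 0 + 32001 × 0.000125 V = 4.00012 V.

4.0001 V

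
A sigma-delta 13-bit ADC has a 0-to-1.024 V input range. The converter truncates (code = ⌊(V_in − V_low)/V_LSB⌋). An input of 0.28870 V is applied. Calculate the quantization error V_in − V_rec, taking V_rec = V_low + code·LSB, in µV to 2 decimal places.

Step size: 1.024 V ÷ 2^13 = 125.00 µV.
Scaled input = 2309.6000 LSBs, so code = 2309.
Code 2309 maps back to 0 + 2309×0.000125 V = 0.288625 V.
Error = 0.28870 − 0.288625 = 7.5e-05 V = 75.00 µV.

75.00 µV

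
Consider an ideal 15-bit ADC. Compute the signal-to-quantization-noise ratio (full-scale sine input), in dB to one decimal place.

92.1 dB

SNR ≈ 6.02·N + 1.76 dB = 6.02·15 + 1.76 = 92.06 dB.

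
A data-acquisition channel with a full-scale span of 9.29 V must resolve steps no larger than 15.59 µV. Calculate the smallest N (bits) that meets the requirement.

20 bits

Number of steps required ≥ 9.29 V / 15.59 µV = 595894.80.
Need 2^N ≥ 595894.80; 2^19 = 524288, 2^20 = 1048576.
Minimum N = 20.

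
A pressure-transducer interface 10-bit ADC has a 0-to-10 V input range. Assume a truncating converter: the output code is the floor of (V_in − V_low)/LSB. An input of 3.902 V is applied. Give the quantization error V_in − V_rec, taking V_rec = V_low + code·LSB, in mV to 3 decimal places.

LSB = 10/2^10 = 9.766 mV.
Scaled input = 399.5648 LSBs, so code = 399.
Reconstructed: 3.8964844 V.
Error = 3.902 − 3.8964844 = 0.00551562 V = 5.516 mV.

5.516 mV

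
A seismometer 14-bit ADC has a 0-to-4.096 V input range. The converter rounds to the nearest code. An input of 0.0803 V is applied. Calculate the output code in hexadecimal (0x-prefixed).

With 16384 levels over 4.096 V, one step is 250.00 µV.
Input sits at 321.200 steps above V_low.
round(321.200) = 321.
In hexadecimal (0x-prefixed): 0x141.

code 0x141 (decimal 321)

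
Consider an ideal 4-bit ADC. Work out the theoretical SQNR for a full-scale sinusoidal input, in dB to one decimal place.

25.8 dB

SNR ≈ 6.02·N + 1.76 dB = 6.02·4 + 1.76 = 25.84 dB.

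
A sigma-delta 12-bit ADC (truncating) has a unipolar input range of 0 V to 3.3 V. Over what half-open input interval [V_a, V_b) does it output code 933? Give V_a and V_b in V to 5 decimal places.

[0.75168 V, 0.75249 V)

LSB = 3.3/2^12 = 0.806 mV.
V_a = V_low + 933·LSB = 0.751685 V; V_b = V_low + 934·LSB = 0.75249 V.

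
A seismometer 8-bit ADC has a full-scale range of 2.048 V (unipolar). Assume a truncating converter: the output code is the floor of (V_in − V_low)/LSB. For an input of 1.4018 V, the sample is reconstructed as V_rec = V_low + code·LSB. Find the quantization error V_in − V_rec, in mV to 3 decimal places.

LSB = 2.048/2^8 = 8.000 mV.
Scaled input = 175.2250 LSBs, so code = 175.
V_rec = 0 + 175·0.008 = 1.4 V.
Difference: 0.0018 V → 1.800 mV.

1.800 mV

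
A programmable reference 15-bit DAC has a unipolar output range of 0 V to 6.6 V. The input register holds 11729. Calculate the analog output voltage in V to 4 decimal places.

LSB = 6.6 V / 2^15 = 201.42 µV.
V_out = 0 + 11729 × 0.000201416 V = 2.36241 V.

2.3624 V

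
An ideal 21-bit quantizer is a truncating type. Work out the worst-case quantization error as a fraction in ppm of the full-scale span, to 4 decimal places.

0.4768 ppm

Truncating → worst-case error = 1 LSB = V_FS/2^21, so 1e+06/2097152 = 0.476837 ppm of full scale.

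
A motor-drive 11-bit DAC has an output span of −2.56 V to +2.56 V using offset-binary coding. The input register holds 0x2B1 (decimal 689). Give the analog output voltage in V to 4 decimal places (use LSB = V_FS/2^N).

-0.8375 V

LSB = 5.12 V / 2^11 = 2.500 mV.
Code 0x2B1 = 689 decimal.
V_out = (−2.56) + 689 × 0.0025 V = -0.8375 V.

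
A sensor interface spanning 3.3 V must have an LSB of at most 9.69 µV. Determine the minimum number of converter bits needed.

Number of steps required ≥ 3.3 V / 9.69 µV = 340557.28.
Need 2^N ≥ 340557.28; 2^18 = 262144, 2^19 = 524288.
Minimum N = 19.

19 bits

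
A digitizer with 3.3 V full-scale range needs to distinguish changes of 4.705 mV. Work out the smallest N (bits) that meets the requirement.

Number of steps required ≥ 3.3 V / 4.705 mV = 701.38.
Need 2^N ≥ 701.38; 2^9 = 512, 2^10 = 1024.
Minimum N = 10.

10 bits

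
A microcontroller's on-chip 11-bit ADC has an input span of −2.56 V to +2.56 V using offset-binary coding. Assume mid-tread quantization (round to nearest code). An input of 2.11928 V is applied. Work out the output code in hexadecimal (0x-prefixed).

LSB = 5.12 V / 2048 = 2.500 mV.
Input sits at 1871.712 steps above V_low.
Round → code 1872.
In hexadecimal (0x-prefixed): 0x750.

code 0x750 (decimal 1872)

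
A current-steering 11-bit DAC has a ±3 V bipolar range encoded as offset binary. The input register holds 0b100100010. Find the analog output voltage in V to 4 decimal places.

LSB = 6 V / 2^11 = 2.930 mV.
Code 0b100100010 = 290 decimal.
V_out = (−3) + 290 × 0.00292969 V = -2.15039 V.

-2.1504 V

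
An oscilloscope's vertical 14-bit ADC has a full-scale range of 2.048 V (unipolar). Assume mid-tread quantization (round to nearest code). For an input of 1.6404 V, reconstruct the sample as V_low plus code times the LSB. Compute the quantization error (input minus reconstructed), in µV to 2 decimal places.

Step size: 2.048 V ÷ 2^14 = 125.00 µV.
(1.6404 − 0)/0.000125 = 13123.2000; round gives code 13123.
Reconstructed: 1.640375 V.
V_in − V_rec = 2.5e-05 V = 25.00 µV.

25.00 µV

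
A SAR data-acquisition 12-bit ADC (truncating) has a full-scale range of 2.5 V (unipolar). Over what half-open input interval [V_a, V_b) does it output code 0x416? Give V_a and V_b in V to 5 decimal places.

[0.63843 V, 0.63904 V)

LSB = 2.5/2^12 = 0.610 mV.
Code 0x416 = 1046 decimal.
V_a = V_low + 1046·LSB = 0.638428 V; V_b = V_low + 1047·LSB = 0.639038 V.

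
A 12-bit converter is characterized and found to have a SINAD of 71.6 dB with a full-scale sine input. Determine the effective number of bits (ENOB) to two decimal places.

11.60 bits

ENOB = (SINAD − 1.76) / 6.02 = (71.6 − 1.76)/6.02 = 11.601.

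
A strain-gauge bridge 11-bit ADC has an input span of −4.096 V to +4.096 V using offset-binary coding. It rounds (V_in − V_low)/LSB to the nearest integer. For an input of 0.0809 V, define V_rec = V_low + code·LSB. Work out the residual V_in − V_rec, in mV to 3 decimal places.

0.900 mV

Step size: 8.192 V ÷ 2^11 = 4.000 mV.
(0.0809 − (−4.096))/0.004 = 1044.2250; round gives code 1044.
Code 1044 maps back to (−4.096) + 1044×0.004 V = 0.08 V.
Difference: 0.0009 V → 0.900 mV.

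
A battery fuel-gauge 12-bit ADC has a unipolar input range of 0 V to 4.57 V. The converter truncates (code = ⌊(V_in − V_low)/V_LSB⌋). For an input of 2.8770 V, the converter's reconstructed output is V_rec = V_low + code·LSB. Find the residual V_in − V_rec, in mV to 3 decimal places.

0.667 mV

One LSB is 4.57 V / 4096 = 1.116 mV.
Scaled input = 2578.5978 LSBs, so code = 2578.
Code 2578 maps back to 0 + 2578×0.00111572 V = 2.876333 V.
Error = 2.8770 − 2.876333 = 0.000666992 V = 0.667 mV.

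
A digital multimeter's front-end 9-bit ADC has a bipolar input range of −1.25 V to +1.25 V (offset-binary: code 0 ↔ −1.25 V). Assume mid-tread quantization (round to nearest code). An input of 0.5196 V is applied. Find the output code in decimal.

code 362

LSB = 2.5 V / 512 = 4.883 mV.
(V_in − V_low)/LSB = (0.5196 − (−1.25)) / 0.00488281 = 362.414.
round(362.414) = 362.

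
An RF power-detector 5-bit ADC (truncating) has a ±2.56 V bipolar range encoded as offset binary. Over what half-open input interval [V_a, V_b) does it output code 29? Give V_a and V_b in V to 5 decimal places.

[2.08000 V, 2.24000 V)

LSB = 5.12/2^5 = 160.000 mV.
V_a = V_low + 29·LSB = 2.08 V; V_b = V_low + 30·LSB = 2.24 V.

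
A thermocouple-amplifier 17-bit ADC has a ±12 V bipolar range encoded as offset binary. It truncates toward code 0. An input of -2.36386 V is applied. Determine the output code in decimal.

code 52626

With 131072 levels over 24 V, one step is 183.11 µV.
Input sits at 52626.173 steps above V_low.
⌊·⌋(52626.173) = 52626.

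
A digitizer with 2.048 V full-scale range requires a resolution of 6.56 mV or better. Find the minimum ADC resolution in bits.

9 bits

Number of steps required ≥ 2.048 V / 6.56 mV = 312.20.
Need 2^N ≥ 312.20; 2^8 = 256, 2^9 = 512.
Minimum N = 9.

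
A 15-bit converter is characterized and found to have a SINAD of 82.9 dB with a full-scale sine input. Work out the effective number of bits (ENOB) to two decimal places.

ENOB = (SINAD − 1.76) / 6.02 = (82.9 − 1.76)/6.02 = 13.478.

13.48 bits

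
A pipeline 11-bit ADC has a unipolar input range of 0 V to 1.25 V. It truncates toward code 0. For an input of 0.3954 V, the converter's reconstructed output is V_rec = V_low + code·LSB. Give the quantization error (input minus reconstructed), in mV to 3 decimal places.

One LSB is 1.25 V / 2048 = 0.610 mV.
(0.3954 − 0)/0.000610352 = 647.8234; ⌊·⌋ gives code 647.
Code 647 maps back to 0 + 647×0.000610352 V = 0.39489746 V.
Error = 0.3954 − 0.39489746 = 0.000502539 V = 0.503 mV.

0.503 mV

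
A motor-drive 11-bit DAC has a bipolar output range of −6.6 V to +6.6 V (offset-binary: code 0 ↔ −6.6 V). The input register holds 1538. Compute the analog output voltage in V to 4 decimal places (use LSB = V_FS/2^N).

3.3129 V

LSB = 13.2 V / 2^11 = 6.445 mV.
V_out = (−6.6) + 1538 × 0.00644531 V = 3.31289 V.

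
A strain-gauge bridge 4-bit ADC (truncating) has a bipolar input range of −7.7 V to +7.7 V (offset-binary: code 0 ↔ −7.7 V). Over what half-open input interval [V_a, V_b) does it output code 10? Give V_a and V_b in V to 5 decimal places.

LSB = 15.4/2^4 = 0.9625 V.
V_a = V_low + 10·LSB = 1.925 V; V_b = V_low + 11·LSB = 2.8875 V.

[1.92500 V, 2.88750 V)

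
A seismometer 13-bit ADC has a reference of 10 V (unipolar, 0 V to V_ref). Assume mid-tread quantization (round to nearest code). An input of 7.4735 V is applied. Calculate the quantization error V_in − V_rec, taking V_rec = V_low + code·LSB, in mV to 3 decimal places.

0.355 mV

One LSB is 10 V / 8192 = 1.221 mV.
Scaled input = 6122.2912 LSBs, so code = 6122.
Code 6122 maps back to 0 + 6122×0.0012207 V = 7.4731445 V.
Error = 7.4735 − 7.4731445 = 0.000355469 V = 0.355 mV.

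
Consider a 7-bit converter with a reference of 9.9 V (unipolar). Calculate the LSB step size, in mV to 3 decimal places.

Full-scale span = 9.9 V.
LSB = 9.9 / 2^7 = 9.9 / 128 = 0.0773438 V = 77.344 mV.

77.344 mV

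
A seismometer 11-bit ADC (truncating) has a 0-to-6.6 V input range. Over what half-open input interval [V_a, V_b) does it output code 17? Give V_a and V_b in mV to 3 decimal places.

[54.785 mV, 58.008 mV)

LSB = 6.6/2^11 = 3.223 mV.
V_a = V_low + 17·LSB = 0.0547852 V; V_b = V_low + 18·LSB = 0.0580078 V.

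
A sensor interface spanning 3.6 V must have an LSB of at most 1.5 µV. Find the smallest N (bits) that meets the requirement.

Number of steps required ≥ 3.6 V / 1.5 µV = 2400000.00.
Need 2^N ≥ 2400000.00; 2^21 = 2097152, 2^22 = 4194304.
Minimum N = 22.

22 bits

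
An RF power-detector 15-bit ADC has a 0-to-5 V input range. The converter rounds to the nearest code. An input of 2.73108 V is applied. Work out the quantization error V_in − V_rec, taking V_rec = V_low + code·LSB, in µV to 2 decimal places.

One LSB is 5 V / 32768 = 152.59 µV.
Scaled input = 17898.4059 LSBs, so code = 17898.
Reconstructed: 2.7310181 V.
V_in − V_rec = 6.19336e-05 V = 61.93 µV.

61.93 µV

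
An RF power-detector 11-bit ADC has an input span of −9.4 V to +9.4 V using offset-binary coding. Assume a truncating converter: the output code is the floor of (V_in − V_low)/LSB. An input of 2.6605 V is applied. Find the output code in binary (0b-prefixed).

Full-scale span = 18.8 V; LSB = 18.8/2^11 = 9.180 mV.
(V_in − V_low)/LSB = (2.6605 − (−9.4)) / 0.00917969 = 1313.825.
So the output code is 1313.
In binary (0b-prefixed): 0b10100100001.

code 0b10100100001 (decimal 1313)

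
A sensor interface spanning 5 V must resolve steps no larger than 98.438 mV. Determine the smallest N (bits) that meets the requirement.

Number of steps required ≥ 5 V / 98.438 mV = 50.79.
Need 2^N ≥ 50.79; 2^5 = 32, 2^6 = 64.
Minimum N = 6.

6 bits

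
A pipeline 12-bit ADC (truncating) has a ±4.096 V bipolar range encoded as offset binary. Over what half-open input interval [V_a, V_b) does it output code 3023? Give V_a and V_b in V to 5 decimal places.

[1.95000 V, 1.95200 V)

LSB = 8.192/2^12 = 2.000 mV.
V_a = V_low + 3023·LSB = 1.95 V; V_b = V_low + 3024·LSB = 1.952 V.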